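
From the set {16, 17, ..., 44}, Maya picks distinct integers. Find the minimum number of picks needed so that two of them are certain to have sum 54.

Group the elements by complementary pair {x, 54−x}: {16,38}, {17,37}, {18,36}, …, giving 11 two-element pairs, the single value 27 (it cannot pair with itself since the integers are distinct), and 6 integers whose partner 54−x falls outside [16,44].
Treating each of those 18 groups as a pigeonhole, one can pick one integer per group — 18 integers — with no two summing to 54.
The 19th integer lands in an occupied pair, forcing a sum of 54.

19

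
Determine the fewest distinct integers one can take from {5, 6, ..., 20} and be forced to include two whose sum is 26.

10

A set avoiding the sum 26 can contain at most one of each pair {x, 26−x}, plus the 2 elements whose complement lies outside the range or equal to its own complement.
The integers 5, …, 13 (9 of them) are such a set: any two sum to at least 5+6 = 11 and at most 12+13 = 25 < 26.
Any 10th integer completes one of the 7 pairs, so 10 choices force a sum of 26.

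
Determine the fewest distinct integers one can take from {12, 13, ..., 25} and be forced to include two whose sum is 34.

10

Group the elements by complementary pair {x, 34−x}: {12,22}, {13,21}, {14,20}, …, giving 5 two-element pairs, the single value 17 (it cannot pair with itself since the integers are distinct), and 3 integers whose partner 34−x falls outside [12,25].
By pigeonhole, treating each of those 9 groups as a pigeonhole, one can pick one integer per group — 9 integers — with no two summing to 34.
The 10th integer lands in an occupied pair, forcing a sum of 34.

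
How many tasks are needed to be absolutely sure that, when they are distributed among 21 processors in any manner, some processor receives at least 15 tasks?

295

With 294 tasks one could put exactly 14 in each of the 21 processors, and no processor would reach 15.
One more task must land in a processor that already has 14, giving it 15.
So 21 × 14 + 1 = 295 tasks are required.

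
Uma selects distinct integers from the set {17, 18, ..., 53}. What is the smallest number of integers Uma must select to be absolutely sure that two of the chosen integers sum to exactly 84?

27

A set avoiding the sum 84 can contain at most one of each pair {x, 84−x}, plus the 15 elements whose complement lies outside the range or equal to its own complement.
The integers 17, …, 42 (26 of them) are such a set: any two sum to at least 17+18 = 35 and at most 41+42 = 83 < 84.
Any 27th integer completes one of the 11 pairs, so 27 choices force a sum of 84.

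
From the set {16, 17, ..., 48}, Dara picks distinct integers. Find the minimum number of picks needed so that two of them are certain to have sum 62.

A set avoiding the sum 62 can contain at most one of each pair {x, 62−x}, plus the 3 elements whose complement lies outside the range or equal to its own complement.
The integers 31, …, 48 (18 of them) are such a set: any two sum to at least 31+32 = 63 > 62.
By pigeonhole, any 19th integer completes one of the 15 pairs, so 19 choices force a sum of 62.

19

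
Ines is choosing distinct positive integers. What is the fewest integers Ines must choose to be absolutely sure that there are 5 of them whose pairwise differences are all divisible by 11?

45

Integers whose pairwise differences are multiples of 11 are exactly those sharing a remainder mod 11. By the pigeonhole principle, the 11 residue classes mod 11 are the pigeonholes.
With 44 integers one could put 4 in each residue class and have no class reach 5.
The 45th integer pushes some class to 5, so 11·4 + 1 = 45.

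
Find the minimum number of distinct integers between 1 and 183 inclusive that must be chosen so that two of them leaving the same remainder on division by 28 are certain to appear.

29

By the pigeonhole principle, the 28 residue classes mod 28 are the pigeonholes.
With 28 integers one could put 1 in each residue class and have no class reach 2.
The 29th integer pushes some class to 2, so 28·1 + 1 = 29.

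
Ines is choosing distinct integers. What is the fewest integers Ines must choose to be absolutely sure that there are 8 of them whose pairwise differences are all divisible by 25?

176

Integers whose pairwise differences are multiples of 25 are exactly those sharing a remainder mod 25. The 25 residue classes mod 25 are the pigeonholes.
With 175 integers one could put 7 in each residue class and have no class reach 8.
The 176th integer pushes some class to 8, so 25·7 + 1 = 176.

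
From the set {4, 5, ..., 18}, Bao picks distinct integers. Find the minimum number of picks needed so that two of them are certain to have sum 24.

10

Two chosen integers sum to 24 exactly when both halves of some pair {x, 24−x} with 6 ≤ x ≤ 24−x ≤ 18 are chosen — 6 such pairs.
The remaining 3 elements (those with no distinct partner in range) can never complete a 24-sum, so the worst case takes all of them and one from each pair: 3 + 6 = 9.
Pigeonhole: the 10th integer has to be the second member of some pair, so 9 + 1 = 10.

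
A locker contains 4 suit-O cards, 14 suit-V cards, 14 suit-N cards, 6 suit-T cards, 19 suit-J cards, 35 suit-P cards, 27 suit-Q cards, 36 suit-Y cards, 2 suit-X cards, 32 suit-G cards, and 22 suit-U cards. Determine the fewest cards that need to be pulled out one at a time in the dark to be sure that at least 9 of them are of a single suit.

The 11 suits are the holes; the cards drawn are the pigeons.
To avoid 9 of any one suit, the worst case takes at most 8 of each suit, or every card of a suit that has fewer than 8.
That gives 4 + 8 + 8 + 6 + 8 + 8 + 8 + 8 + 2 + 8 + 8 = 76 cards with no suit reaching 9.
The next card forces some suit to 9, so 76 + 1 = 77.

77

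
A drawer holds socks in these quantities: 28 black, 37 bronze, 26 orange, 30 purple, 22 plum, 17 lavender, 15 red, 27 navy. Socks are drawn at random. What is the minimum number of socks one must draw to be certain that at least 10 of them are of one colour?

The 8 colours are the holes; the socks drawn are the pigeons.
To avoid 10 of any one colour, the worst case takes at most 9 of each colour.
That gives 9 + 9 + 9 + 9 + 9 + 9 + 9 + 9 = 72 socks with no colour reaching 10.
The next sock forces some colour to 10, so 72 + 1 = 73.

73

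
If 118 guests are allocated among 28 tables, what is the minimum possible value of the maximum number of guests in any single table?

The 28 tables are the holes and the 118 guests are the pigeons.
If every table held at most 4 guests, the total would be at most 28 × 4 = 112, which is less than 118.
So some table holds at least ⌈118/28⌉ = 5 guests.

5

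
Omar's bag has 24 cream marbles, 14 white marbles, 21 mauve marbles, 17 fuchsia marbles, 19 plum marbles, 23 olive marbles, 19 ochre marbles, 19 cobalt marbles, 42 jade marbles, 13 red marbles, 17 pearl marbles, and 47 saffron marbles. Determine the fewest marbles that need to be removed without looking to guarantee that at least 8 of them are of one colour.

85

By the pigeonhole principle, the 12 colours are the holes; the marbles drawn are the pigeons.
To avoid 8 of any one colour, the worst case takes at most 7 of each colour.
That gives 7 + 7 + 7 + 7 + 7 + 7 + 7 + 7 + 7 + 7 + 7 + 7 = 84 marbles with no colour reaching 8.
The next marble forces some colour to 8, so 84 + 1 = 85.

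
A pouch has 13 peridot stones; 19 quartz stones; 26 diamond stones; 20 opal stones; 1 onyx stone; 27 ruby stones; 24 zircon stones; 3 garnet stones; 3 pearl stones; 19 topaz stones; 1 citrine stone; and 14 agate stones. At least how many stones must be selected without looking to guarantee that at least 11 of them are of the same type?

89

Put each drawn stone into a box by type. The largest draw with every box below 11 takes min(count, 10) from each type; types with fewer than 10 contribute all they have.
Σ min(cᵢ, 10) = 10 + 10 + 10 + 10 + 1 + 10 + 10 + 3 + 3 + 10 + 1 + 10 = 88.
Draw number 88 + 1 = 89 must push one box to 11.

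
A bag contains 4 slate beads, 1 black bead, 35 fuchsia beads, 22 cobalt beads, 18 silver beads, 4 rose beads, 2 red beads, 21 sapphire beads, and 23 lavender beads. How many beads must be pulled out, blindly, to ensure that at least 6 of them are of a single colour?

37

An adversary could hand out at most 5 beads per colour (4 colours run out sooner): 4 + 1 + 5 + 5 + 5 + 4 + 2 + 5 + 5 = 36 beads and still no colour has 6.
Pigeonhole: one more bead lands in a colour already at 5, so 37 draws are enough and 36 are not.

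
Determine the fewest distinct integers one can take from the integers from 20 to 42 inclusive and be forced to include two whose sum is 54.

17

Group the elements by complementary pair {x, 54−x}: {20,34}, {21,33}, {22,32}, …, giving 7 two-element pairs, the single value 27 (it cannot pair with itself since the integers are distinct), and 8 integers whose partner 54−x falls outside [20,42].
By the pigeonhole principle, treating each of those 16 groups as a pigeonhole, one can pick one integer per group — 16 integers — with no two summing to 54.
The 17th integer lands in an occupied pair, forcing a sum of 54.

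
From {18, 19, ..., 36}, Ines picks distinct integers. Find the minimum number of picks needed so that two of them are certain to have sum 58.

13

A set avoiding the sum 58 can contain at most one of each pair {x, 58−x}, plus the 5 elements whose complement lies outside the range or equal to its own complement.
The integers 18, …, 29 (12 of them) are such a set: any two sum to at least 18+19 = 37 and at most 28+29 = 57 < 58.
Any 13th integer completes one of the 7 pairs, so 13 choices force a sum of 58.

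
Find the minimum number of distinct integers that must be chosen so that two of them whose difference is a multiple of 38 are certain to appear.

39

Integers whose pairwise differences are multiples of 38 are exactly those sharing a remainder mod 38. By pigeonhole, the 38 residue classes mod 38 are the pigeonholes.
With 38 integers one could put 1 in each residue class and have no class reach 2.
The 39th integer pushes some class to 2, so 38·1 + 1 = 39.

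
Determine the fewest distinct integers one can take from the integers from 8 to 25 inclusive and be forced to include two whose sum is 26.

14

Two chosen integers sum to 26 exactly when both halves of some pair {x, 26−x} with 8 ≤ x ≤ 26−x ≤ 18 are chosen — 5 such pairs.
The remaining 8 elements (those with no distinct partner in range) can never complete a 26-sum, so the worst case takes all of them and one from each pair: 8 + 5 = 13.
The 14th integer has to be the second member of some pair, so 13 + 1 = 14.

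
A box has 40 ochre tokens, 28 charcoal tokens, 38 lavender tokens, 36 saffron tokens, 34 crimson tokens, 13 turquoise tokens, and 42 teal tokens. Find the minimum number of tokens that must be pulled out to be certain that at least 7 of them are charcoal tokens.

210

In the worst case for collecting charcoal tokens, every non-charcoal token comes out first.
There are 40 + 38 + 36 + 34 + 13 + 42 = 203 non-charcoal tokens altogether.
After those, each further token must be charcoal, so 203 + 7 = 210 draws guarantee 7 charcoal tokens.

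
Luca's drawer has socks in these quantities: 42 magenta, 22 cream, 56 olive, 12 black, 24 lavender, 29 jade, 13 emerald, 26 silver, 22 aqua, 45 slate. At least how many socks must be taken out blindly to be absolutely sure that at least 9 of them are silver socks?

In the worst case for collecting silver socks, every non-silver sock comes out first.
There are 42 + 22 + 56 + 12 + 24 + 29 + 13 + 22 + 45 = 265 non-silver socks altogether.
After those, each further sock must be silver, so 265 + 9 = 274 draws guarantee 9 silver socks.

274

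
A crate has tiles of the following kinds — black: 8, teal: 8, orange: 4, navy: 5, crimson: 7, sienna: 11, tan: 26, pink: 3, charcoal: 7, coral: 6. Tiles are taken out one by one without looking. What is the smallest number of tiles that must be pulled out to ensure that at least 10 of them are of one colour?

67

The 10 colours are the holes; the tiles drawn are the pigeons.
To avoid 10 of any one colour, the worst case takes at most 9 of each colour, or every tile of a colour that has fewer than 9.
That gives 8 + 8 + 4 + 5 + 7 + 9 + 9 + 3 + 7 + 6 = 66 tiles with no colour reaching 10.
The next tile forces some colour to 10, so 66 + 1 = 67.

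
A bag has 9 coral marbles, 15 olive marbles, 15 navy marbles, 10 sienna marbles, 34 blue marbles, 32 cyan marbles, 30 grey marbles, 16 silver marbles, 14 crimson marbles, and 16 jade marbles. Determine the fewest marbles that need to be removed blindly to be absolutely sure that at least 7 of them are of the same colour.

61

By pigeonhole, the 10 colours are the holes; the marbles drawn are the pigeons.
To avoid 7 of any one colour, the worst case takes at most 6 of each colour.
That gives 6 + 6 + 6 + 6 + 6 + 6 + 6 + 6 + 6 + 6 = 60 marbles with no colour reaching 7.
The next marble forces some colour to 7, so 60 + 1 = 61.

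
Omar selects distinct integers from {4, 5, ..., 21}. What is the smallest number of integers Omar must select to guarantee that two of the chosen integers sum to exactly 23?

Group the elements by complementary pair {x, 23−x}: {4,19}, {5,18}, {6,17}, …, giving 8 two-element pairs and 2 integers whose partner 23−x falls outside [4,21].
Pigeonhole: treating each of those 10 groups as a pigeonhole, one can pick one integer per group — 10 integers — with no two summing to 23.
The 11th integer lands in an occupied pair, forcing a sum of 23.

11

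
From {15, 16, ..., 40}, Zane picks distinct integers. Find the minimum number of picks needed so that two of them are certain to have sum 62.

18

A set avoiding the sum 62 can contain at most one of each pair {x, 62−x}, plus the 8 elements whose complement lies outside the range or equal to its own complement.
The integers 15, …, 31 (17 of them) are such a set: any two sum to at least 15+16 = 31 and at most 30+31 = 61 < 62.
Any 18th integer completes one of the 9 pairs, so 18 choices force a sum of 62.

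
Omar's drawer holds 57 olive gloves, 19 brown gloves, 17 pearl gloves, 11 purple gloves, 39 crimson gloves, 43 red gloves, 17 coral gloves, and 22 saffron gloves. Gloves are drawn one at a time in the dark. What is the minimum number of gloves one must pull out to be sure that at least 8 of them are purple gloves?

In the worst case for collecting purple gloves, every non-purple glove comes out first.
There are 57 + 19 + 17 + 39 + 43 + 17 + 22 = 214 non-purple gloves altogether.
After those, each further glove must be purple, so 214 + 8 = 222 draws guarantee 8 purple gloves.

222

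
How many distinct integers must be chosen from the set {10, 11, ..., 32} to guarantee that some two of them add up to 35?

Two chosen integers sum to 35 exactly when both halves of some pair {x, 35−x} with 10 ≤ x ≤ 35−x ≤ 25 are chosen — 8 such pairs.
The remaining 7 elements (those with no distinct partner in range) can never complete a 35-sum, so the worst case takes all of them and one from each pair: 7 + 8 = 15.
The 16th integer has to be the second member of some pair, so 15 + 1 = 16.

16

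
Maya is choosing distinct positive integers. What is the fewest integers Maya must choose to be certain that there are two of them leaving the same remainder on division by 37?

38

The 37 residue classes mod 37 are the pigeonholes.
With 37 integers one could put 1 in each residue class and have no class reach 2.
The 38th integer pushes some class to 2, so 37·1 + 1 = 38.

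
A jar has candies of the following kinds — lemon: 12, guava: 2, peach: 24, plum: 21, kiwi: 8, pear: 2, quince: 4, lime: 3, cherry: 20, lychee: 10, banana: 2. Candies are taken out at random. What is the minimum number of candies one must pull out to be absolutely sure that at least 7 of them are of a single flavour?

50

An adversary could hand out at most 6 candies per flavour (5 flavours run out sooner): 6 + 2 + 6 + 6 + 6 + 2 + 4 + 3 + 6 + 6 + 2 = 49 candies and still no flavour has 7.
By pigeonhole, one more candy lands in a flavour already at 6, so 50 draws are enough and 49 are not.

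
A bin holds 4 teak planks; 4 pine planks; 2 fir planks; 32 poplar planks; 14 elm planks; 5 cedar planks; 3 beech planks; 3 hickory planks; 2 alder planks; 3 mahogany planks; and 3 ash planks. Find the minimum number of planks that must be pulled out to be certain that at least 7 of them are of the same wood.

42

By the pigeonhole principle, put each drawn plank into a box by wood. The largest draw with every box below 7 takes min(count, 6) from each wood; woods with fewer than 6 contribute all they have.
Σ min(cᵢ, 6) = 4 + 4 + 2 + 6 + 6 + 5 + 3 + 3 + 2 + 3 + 3 = 41.
Draw number 41 + 1 = 42 must push one box to 7.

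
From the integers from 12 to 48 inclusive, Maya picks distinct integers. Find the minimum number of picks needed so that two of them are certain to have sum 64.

22

Two chosen integers sum to 64 exactly when both halves of some pair {x, 64−x} with 16 ≤ x ≤ 64−x ≤ 48 are chosen — 16 such pairs.
The remaining 5 elements (those with no distinct partner in range) can never complete a 64-sum, so the worst case takes all of them and one from each pair: 5 + 16 = 21.
Pigeonhole: the 22nd integer has to be the second member of some pair, so 21 + 1 = 22.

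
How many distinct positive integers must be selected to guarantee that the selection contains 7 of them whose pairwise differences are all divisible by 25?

Integers whose pairwise differences are multiples of 25 are exactly those sharing a remainder mod 25. The 25 residue classes mod 25 are the pigeonholes.
With 150 integers one could put 6 in each residue class and have no class reach 7.
The 151st integer pushes some class to 7, so 25·6 + 1 = 151.

151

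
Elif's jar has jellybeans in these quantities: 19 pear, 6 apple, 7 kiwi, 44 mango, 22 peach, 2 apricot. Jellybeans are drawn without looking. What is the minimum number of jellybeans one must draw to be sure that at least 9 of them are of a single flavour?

40

The 6 flavours are the holes; the jellybeans drawn are the pigeons.
To avoid 9 of any one flavour, the worst case takes at most 8 of each flavour, or every jellybean of a flavour that has fewer than 8.
That gives 8 + 6 + 7 + 8 + 8 + 2 = 39 jellybeans with no flavour reaching 9.
The next jellybean forces some flavour to 9, so 39 + 1 = 40.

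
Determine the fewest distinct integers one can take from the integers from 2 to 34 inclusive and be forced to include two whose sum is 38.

Two chosen integers sum to 38 exactly when both halves of some pair {x, 38−x} with 4 ≤ x ≤ 38−x ≤ 34 are chosen — 15 such pairs.
The remaining 3 elements (those with no distinct partner in range) can never complete a 38-sum, so the worst case takes all of them and one from each pair: 3 + 15 = 18.
By pigeonhole, the 19th integer has to be the second member of some pair, so 18 + 1 = 19.

19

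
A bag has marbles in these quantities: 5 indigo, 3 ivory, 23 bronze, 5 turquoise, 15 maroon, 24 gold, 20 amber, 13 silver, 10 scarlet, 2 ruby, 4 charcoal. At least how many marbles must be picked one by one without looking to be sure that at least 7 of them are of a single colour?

By pigeonhole, put each drawn marble into a box by colour. The largest draw with every box below 7 takes min(count, 6) from each colour; colours with fewer than 6 contribute all they have.
Σ min(cᵢ, 6) = 5 + 3 + 6 + 5 + 6 + 6 + 6 + 6 + 6 + 2 + 4 = 55.
Draw number 55 + 1 = 56 must push one box to 7.

56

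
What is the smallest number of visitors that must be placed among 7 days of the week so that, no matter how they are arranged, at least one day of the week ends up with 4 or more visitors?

22

With 21 visitors one could put exactly 3 in each of the 7 days of the week, and no day of the week would reach 4.
Pigeonhole: one more visitor must land in a day of the week that already has 3, giving it 4.
So 7 × 3 + 1 = 22 visitors are required.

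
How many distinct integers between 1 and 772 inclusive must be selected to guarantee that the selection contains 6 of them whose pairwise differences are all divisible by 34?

171

Integers whose pairwise differences are multiples of 34 are exactly those sharing a remainder mod 34. Pigeonhole: the 34 residue classes mod 34 are the pigeonholes.
With 170 integers one could put 5 in each residue class and have no class reach 6.
The 171st integer pushes some class to 6, so 34·5 + 1 = 171.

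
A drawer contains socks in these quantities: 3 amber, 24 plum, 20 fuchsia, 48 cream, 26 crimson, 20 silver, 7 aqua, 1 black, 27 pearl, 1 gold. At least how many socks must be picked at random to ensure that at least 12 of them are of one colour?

Put each drawn sock into a box by colour. The largest draw with every box below 12 takes min(count, 11) from each colour; colours with fewer than 11 contribute all they have.
Σ min(cᵢ, 11) = 3 + 11 + 11 + 11 + 11 + 11 + 7 + 1 + 11 + 1 = 78.
Draw number 78 + 1 = 79 must push one box to 12.

79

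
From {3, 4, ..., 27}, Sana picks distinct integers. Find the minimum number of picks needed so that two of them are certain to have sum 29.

Two chosen integers sum to 29 exactly when both halves of some pair {x, 29−x} with 3 ≤ x ≤ 29−x ≤ 26 are chosen — 12 such pairs.
The remaining 1 element (those with no distinct partner in range) can never complete a 29-sum, so the worst case takes all of them and one from each pair: 1 + 12 = 13.
The 14th integer has to be the second member of some pair, so 13 + 1 = 14.

14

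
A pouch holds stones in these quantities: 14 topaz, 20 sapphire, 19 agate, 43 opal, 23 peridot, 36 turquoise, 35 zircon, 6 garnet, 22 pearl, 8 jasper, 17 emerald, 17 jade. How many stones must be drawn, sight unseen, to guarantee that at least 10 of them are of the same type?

Pigeonhole: the 12 types are the holes; the stones drawn are the pigeons.
To avoid 10 of any one type, the worst case takes at most 9 of each type, or every stone of a type that has fewer than 9.
That gives 9 + 9 + 9 + 9 + 9 + 9 + 9 + 6 + 9 + 8 + 9 + 9 = 104 stones with no type reaching 10.
The next stone forces some type to 10, so 104 + 1 = 105.

105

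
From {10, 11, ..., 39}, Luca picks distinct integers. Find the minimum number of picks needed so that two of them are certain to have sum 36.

Group the elements by complementary pair {x, 36−x}: {10,26}, {11,25}, {12,24}, …, giving 8 two-element pairs, the single value 18 (it cannot pair with itself since the integers are distinct), and 13 integers whose partner 36−x falls outside [10,39].
Treating each of those 22 groups as a pigeonhole, one can pick one integer per group — 22 integers — with no two summing to 36.
The 23rd integer lands in an occupied pair, forcing a sum of 36.

23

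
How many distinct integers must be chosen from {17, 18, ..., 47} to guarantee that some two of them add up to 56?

21

Group the elements by complementary pair {x, 56−x}: {17,39}, {18,38}, {19,37}, …, giving 11 two-element pairs; the single value 28 (it cannot pair with itself since the integers are distinct); and 8 integers whose partner 56−x falls outside [17,47].
By pigeonhole, treating each of those 20 groups as a pigeonhole, one can pick one integer per group — 20 integers — with no two summing to 56.
The 21st integer lands in an occupied pair, forcing a sum of 56.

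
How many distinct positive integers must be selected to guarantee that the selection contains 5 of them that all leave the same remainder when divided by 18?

Pigeonhole: the 18 residue classes mod 18 are the pigeonholes.
With 72 integers one could put 4 in each residue class and have no class reach 5.
The 73rd integer pushes some class to 5, so 18·4 + 1 = 73.

73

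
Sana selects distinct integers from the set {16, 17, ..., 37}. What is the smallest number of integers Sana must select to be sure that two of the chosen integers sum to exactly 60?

16

A set avoiding the sum 60 can contain at most one of each pair {x, 60−x}, plus the 8 elements whose complement lies outside the range or equal to its own complement.
The integers 16, …, 30 (15 of them) are such a set: any two sum to at least 16+17 = 33 and at most 29+30 = 59 < 60.
Any 16th integer completes one of the 7 pairs, so 16 choices force a sum of 60.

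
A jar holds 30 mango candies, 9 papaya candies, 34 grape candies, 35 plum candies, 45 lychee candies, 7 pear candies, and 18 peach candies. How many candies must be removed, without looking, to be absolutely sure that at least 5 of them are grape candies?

In the worst case for collecting grape candies, every non-grape candy comes out first.
There are 30 + 9 + 35 + 45 + 7 + 18 = 144 non-grape candies altogether.
After those, each further candy must be grape, so 144 + 5 = 149 draws guarantee 5 grape candies.

149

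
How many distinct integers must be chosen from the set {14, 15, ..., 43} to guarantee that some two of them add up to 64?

Two chosen integers sum to 64 exactly when both halves of some pair {x, 64−x} with 21 ≤ x ≤ 64−x ≤ 43 are chosen — 11 such pairs.
The remaining 8 elements (those with no distinct partner in range) can never complete a 64-sum, so the worst case takes all of them and one from each pair: 8 + 11 = 19.
The 20th integer has to be the second member of some pair, so 19 + 1 = 20.

20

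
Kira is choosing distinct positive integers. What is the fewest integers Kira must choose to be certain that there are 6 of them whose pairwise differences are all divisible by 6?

31

Integers whose pairwise differences are multiples of 6 are exactly those sharing a remainder mod 6. Pigeonhole: the 6 residue classes mod 6 are the pigeonholes.
With 30 integers one could put 5 in each residue class and have no class reach 6.
The 31st integer pushes some class to 6, so 6·5 + 1 = 31.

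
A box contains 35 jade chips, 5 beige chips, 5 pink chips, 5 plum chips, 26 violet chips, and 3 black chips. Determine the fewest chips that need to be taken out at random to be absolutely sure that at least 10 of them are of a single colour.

37

The 6 colours are the holes; the chips drawn are the pigeons.
To avoid 10 of any one colour, the worst case takes at most 9 of each colour, or every chip of a colour that has fewer than 9.
That gives 9 + 5 + 5 + 5 + 9 + 3 = 36 chips with no colour reaching 10.
The next chip forces some colour to 10, so 36 + 1 = 37.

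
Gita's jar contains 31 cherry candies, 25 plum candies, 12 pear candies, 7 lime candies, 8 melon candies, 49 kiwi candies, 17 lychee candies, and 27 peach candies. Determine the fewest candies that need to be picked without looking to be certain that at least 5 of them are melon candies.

173

In the worst case for collecting melon candies, every non-melon candy comes out first.
There are 31 + 25 + 12 + 7 + 49 + 17 + 27 = 168 non-melon candies altogether.
After those, each further candy must be melon, so 168 + 5 = 173 draws guarantee 5 melon candies.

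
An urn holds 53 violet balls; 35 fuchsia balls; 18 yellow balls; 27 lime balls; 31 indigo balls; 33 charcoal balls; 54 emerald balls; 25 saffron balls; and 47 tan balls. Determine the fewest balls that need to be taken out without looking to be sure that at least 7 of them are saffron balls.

305

In the worst case for collecting saffron balls, every non-saffron ball comes out first.
There are 53 + 35 + 18 + 27 + 31 + 33 + 54 + 47 = 298 non-saffron balls altogether.
After those, each further ball must be saffron, so 298 + 7 = 305 draws guarantee 7 saffron balls.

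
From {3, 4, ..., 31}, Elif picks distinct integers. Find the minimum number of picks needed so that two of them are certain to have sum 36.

17

Two chosen integers sum to 36 exactly when both halves of some pair {x, 36−x} with 5 ≤ x ≤ 36−x ≤ 31 are chosen — 13 such pairs.
The remaining 3 elements (those with no distinct partner in range) can never complete a 36-sum, so the worst case takes all of them and one from each pair: 3 + 13 = 16.
By the pigeonhole principle, the 17th integer has to be the second member of some pair, so 16 + 1 = 17.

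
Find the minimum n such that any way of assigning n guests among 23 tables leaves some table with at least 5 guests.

93

With 92 guests one could put exactly 4 in each of the 23 tables, and no table would reach 5.
By the pigeonhole principle, one more guest must land in a table that already has 4, giving it 5.
So 23 × 4 + 1 = 93 guests are required.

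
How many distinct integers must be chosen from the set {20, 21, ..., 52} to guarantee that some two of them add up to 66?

21

Two chosen integers sum to 66 exactly when both halves of some pair {x, 66−x} with 20 ≤ x ≤ 66−x ≤ 46 are chosen — 13 such pairs.
The remaining 7 elements (those with no distinct partner in range) can never complete a 66-sum, so the worst case takes all of them and one from each pair: 7 + 13 = 20.
By pigeonhole, the 21st integer has to be the second member of some pair, so 20 + 1 = 21.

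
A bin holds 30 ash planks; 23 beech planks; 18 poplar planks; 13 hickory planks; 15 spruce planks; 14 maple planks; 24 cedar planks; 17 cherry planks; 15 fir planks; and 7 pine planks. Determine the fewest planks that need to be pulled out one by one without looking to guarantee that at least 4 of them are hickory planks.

167

In the worst case for collecting hickory planks, every non-hickory plank comes out first.
There are 30 + 23 + 18 + 15 + 14 + 24 + 17 + 15 + 7 = 163 non-hickory planks altogether.
After those, each further plank must be hickory, so 163 + 4 = 167 draws guarantee 4 hickory planks.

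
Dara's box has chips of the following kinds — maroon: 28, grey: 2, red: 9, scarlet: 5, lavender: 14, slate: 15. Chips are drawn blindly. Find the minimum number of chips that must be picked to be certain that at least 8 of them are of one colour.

36

An adversary could hand out at most 7 chips per colour (grey, scarlet run out sooner): 7 + 2 + 7 + 5 + 7 + 7 = 35 chips and still no colour has 8.
Pigeonhole: one more chip lands in a colour already at 7, so 36 draws are enough and 35 are not.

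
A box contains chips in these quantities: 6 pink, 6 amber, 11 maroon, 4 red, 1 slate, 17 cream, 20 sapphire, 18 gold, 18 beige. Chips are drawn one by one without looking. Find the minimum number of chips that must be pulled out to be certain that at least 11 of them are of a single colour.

Put each drawn chip into a box by colour. The largest draw with every box below 11 takes min(count, 10) from each colour; colours with fewer than 10 contribute all they have.
Σ min(cᵢ, 10) = 6 + 6 + 10 + 4 + 1 + 10 + 10 + 10 + 10 = 67.
Draw number 67 + 1 = 68 must push one box to 11.

68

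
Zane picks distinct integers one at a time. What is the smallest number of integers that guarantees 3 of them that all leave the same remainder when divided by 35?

The 35 residue classes mod 35 are the pigeonholes.
With 70 integers one could put 2 in each residue class and have no class reach 3.
The 71st integer pushes some class to 3, so 35·2 + 1 = 71.

71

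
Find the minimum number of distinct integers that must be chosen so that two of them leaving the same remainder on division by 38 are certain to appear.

By the pigeonhole principle, the 38 residue classes mod 38 are the pigeonholes.
With 38 integers one could put 1 in each residue class and have no class reach 2.
The 39th integer pushes some class to 2, so 38·1 + 1 = 39.

39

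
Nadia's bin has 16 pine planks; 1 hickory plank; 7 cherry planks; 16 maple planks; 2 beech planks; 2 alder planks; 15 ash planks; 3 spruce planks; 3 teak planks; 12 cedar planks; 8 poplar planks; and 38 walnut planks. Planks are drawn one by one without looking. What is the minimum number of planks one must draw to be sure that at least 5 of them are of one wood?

40

By the pigeonhole principle, the 12 woods are the holes; the planks drawn are the pigeons.
To avoid 5 of any one wood, the worst case takes at most 4 of each wood, or every plank of a wood that has fewer than 4.
That gives 4 + 1 + 4 + 4 + 2 + 2 + 4 + 3 + 3 + 4 + 4 + 4 = 39 planks with no wood reaching 5.
The next plank forces some wood to 5, so 39 + 1 = 40.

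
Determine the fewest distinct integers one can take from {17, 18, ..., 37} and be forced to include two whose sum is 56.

Group the elements by complementary pair {x, 56−x}: {19,37}, {20,36}, {21,35}, …, giving 9 two-element pairs; the single value 28 (it cannot pair with itself since the integers are distinct); and 2 integers whose partner 56−x falls outside [17,37].
Pigeonhole: treating each of those 12 groups as a pigeonhole, one can pick one integer per group — 12 integers — with no two summing to 56.
The 13th integer lands in an occupied pair, forcing a sum of 56.

13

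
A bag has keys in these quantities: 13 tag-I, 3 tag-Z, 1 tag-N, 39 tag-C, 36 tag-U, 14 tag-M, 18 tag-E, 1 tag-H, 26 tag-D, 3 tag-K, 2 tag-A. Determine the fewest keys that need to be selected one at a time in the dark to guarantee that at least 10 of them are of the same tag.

An adversary could hand out at most 9 keys per tag (5 tags run out sooner): 9 + 3 + 1 + 9 + 9 + 9 + 9 + 1 + 9 + 3 + 2 = 64 keys and still no tag has 10.
By the pigeonhole principle, one more key lands in a tag already at 9, so 65 draws are enough and 64 are not.

65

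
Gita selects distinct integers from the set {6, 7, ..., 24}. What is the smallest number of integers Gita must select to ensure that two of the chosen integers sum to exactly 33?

Group the elements by complementary pair {x, 33−x}: {9,24}, {10,23}, {11,22}, …, giving 8 two-element pairs and 3 integers whose partner 33−x falls outside [6,24].
Pigeonhole: treating each of those 11 groups as a pigeonhole, one can pick one integer per group — 11 integers — with no two summing to 33.
The 12th integer lands in an occupied pair, forcing a sum of 33.

12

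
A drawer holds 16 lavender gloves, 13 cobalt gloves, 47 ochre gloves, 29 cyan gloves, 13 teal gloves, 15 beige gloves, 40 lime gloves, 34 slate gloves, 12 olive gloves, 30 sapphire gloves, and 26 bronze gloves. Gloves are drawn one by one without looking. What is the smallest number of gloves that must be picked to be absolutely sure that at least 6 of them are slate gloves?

247

In the worst case for collecting slate gloves, every non-slate glove comes out first.
There are 16 + 13 + 47 + 29 + 13 + 15 + 40 + 12 + 30 + 26 = 241 non-slate gloves altogether.
After those, each further glove must be slate, so 241 + 6 = 247 draws guarantee 6 slate gloves.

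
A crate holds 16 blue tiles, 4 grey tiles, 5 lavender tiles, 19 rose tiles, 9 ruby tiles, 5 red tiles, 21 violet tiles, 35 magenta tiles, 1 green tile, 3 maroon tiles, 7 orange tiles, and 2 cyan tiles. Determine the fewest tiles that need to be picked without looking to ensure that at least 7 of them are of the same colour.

An adversary could hand out at most 6 tiles per colour (6 colours run out sooner): 6 + 4 + 5 + 6 + 6 + 5 + 6 + 6 + 1 + 3 + 6 + 2 = 56 tiles and still no colour has 7.
By the pigeonhole principle, one more tile lands in a colour already at 6, so 57 draws are enough and 56 are not.

57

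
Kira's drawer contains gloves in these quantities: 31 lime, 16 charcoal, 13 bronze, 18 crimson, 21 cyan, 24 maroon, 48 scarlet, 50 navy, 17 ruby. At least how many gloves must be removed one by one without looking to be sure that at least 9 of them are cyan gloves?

226

In the worst case for collecting cyan gloves, every non-cyan glove comes out first.
There are 31 + 16 + 13 + 18 + 24 + 48 + 50 + 17 = 217 non-cyan gloves altogether.
After those, each further glove must be cyan, so 217 + 9 = 226 draws guarantee 9 cyan gloves.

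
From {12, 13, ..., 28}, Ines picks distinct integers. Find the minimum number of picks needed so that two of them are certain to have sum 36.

A set avoiding the sum 36 can contain at most one of each pair {x, 36−x}, plus the 5 elements whose complement lies outside the range or equal to its own complement.
The integers 18, …, 28 (11 of them) are such a set: any two sum to at least 18+19 = 37 > 36.
Any 12th integer completes one of the 6 pairs, so 12 choices force a sum of 36.

12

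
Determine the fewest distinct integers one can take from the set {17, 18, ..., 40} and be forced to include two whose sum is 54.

15

Two chosen integers sum to 54 exactly when both halves of some pair {x, 54−x} with 17 ≤ x ≤ 54−x ≤ 37 are chosen — 10 such pairs.
The remaining 4 elements (those with no distinct partner in range) can never complete a 54-sum, so the worst case takes all of them and one from each pair: 4 + 10 = 14.
The 15th integer has to be the second member of some pair, so 14 + 1 = 15.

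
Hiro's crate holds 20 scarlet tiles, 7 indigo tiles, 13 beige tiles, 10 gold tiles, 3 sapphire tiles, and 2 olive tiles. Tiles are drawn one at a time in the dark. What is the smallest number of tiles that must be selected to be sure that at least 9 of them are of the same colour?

An adversary could hand out at most 8 tiles per colour (indigo, sapphire, olive run out sooner): 8 + 7 + 8 + 8 + 3 + 2 = 36 tiles and still no colour has 9.
Pigeonhole: one more tile lands in a colour already at 8, so 37 draws are enough and 36 are not.

37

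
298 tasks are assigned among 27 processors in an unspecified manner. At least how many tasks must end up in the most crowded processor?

By pigeonhole, the 27 processors are the holes and the 298 tasks are the pigeons.
If every processor held at most 11 tasks, the total would be at most 27 × 11 = 297, which is less than 298.
So some processor holds at least ⌈298/27⌉ = 12 tasks.

12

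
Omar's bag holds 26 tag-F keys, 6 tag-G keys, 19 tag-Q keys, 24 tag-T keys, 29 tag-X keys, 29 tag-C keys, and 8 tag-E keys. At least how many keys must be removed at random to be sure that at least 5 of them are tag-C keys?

In the worst case for collecting tag-C keys, every non-tag-C key comes out first.
There are 26 + 6 + 19 + 24 + 29 + 8 = 112 non-tag-C keys altogether.
After those, each further key must be tag-C, so 112 + 5 = 117 draws guarantee 5 tag-C keys.

117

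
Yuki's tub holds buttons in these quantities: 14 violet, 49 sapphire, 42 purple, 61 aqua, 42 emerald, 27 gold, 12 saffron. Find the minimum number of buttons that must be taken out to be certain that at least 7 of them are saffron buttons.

242

In the worst case for collecting saffron buttons, every non-saffron button comes out first.
There are 14 + 49 + 42 + 61 + 42 + 27 = 235 non-saffron buttons altogether.
After those, each further button must be saffron, so 235 + 7 = 242 draws guarantee 7 saffron buttons.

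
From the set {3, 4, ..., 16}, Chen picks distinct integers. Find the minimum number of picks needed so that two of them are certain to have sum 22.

Group the elements by complementary pair {x, 22−x}: {6,16}, {7,15}, {8,14}, …, giving 5 two-element pairs, the single value 11 (it cannot pair with itself since the integers are distinct), and 3 integers whose partner 22−x falls outside [3,16].
Treating each of those 9 groups as a pigeonhole, one can pick one integer per group — 9 integers — with no two summing to 22.
The 10th integer lands in an occupied pair, forcing a sum of 22.

10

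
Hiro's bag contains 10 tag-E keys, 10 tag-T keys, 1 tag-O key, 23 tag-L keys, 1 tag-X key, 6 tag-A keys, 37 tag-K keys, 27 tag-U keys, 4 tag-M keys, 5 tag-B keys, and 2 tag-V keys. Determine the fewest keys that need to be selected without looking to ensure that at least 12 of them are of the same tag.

The 11 tags are the holes; the keys drawn are the pigeons.
To avoid 12 of any one tag, the worst case takes at most 11 of each tag, or every key of a tag that has fewer than 11.
That gives 10 + 10 + 1 + 11 + 1 + 6 + 11 + 11 + 4 + 5 + 2 = 72 keys with no tag reaching 12.
The next key forces some tag to 12, so 72 + 1 = 73.

73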